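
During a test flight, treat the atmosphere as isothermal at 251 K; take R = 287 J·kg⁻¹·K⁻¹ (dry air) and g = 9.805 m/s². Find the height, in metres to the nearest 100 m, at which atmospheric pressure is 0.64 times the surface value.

z ≈ 3300 m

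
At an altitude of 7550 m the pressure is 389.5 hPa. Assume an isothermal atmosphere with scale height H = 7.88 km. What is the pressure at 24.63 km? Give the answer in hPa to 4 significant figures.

Between two levels, P₂ = P₁ exp(−Δz/H) with Δz = z₂ − z₁.
Δz = 24630 − 7550.0 = 17080 m; Δz/H = 17080/7880.0 = 2.1675.
P₂ = 389.5 × exp(−2.1675) = 389.5 × 0.11446 = 44.582 hPa.

P ≈ 44.58 hPa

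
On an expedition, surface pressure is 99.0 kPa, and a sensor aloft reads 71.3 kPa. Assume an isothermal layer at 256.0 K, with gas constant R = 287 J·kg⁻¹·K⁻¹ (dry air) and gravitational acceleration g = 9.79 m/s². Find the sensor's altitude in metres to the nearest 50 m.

Scale height: H = RT/g = 287 × 256.0 / 9.79 = 7504.8 m.
Invert the barometric formula: z = H ln(P₀/P).
P₀/P = 99.0/71.3 = 1.3885; ln(1.3885) = 0.32822.
z = 7504.8 × 0.32822 = 2463.2 m.

z ≈ 2450 m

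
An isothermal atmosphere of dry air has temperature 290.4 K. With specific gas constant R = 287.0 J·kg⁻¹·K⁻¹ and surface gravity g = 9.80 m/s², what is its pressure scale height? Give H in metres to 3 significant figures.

H ≈ 8500 m

The scale height of an isothermal atmosphere is H = RT/g.
H = 287.0 × 290.4 / 9.80 = 83345/9.80 = 8504.6 m.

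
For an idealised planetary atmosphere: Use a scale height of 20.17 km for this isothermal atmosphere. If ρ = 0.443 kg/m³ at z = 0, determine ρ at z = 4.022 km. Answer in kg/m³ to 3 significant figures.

In an isothermal atmosphere, density decays like pressure: ρ = ρ₀ exp(−z/H).
z/H = 4022.0/20170 = 0.19941; exp(−0.19941) = 0.81921.
ρ = 0.443 × 0.81921 = 0.36291 kg/m³.

ρ ≈ 0.363 kg/m³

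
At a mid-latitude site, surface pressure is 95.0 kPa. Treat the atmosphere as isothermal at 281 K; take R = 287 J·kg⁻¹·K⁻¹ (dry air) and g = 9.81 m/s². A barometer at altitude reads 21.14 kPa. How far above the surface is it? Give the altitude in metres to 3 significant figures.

Scale height: H = RT/g = 287 × 281 / 9.81 = 8220.9 m.
Invert the barometric formula: z = H ln(P₀/P).
P₀/P = 95.0/21.14 = 4.4939; ln(4.4939) = 1.5027.
z = 8220.9 × 1.5027 = 12354 m.

z ≈ 12400 m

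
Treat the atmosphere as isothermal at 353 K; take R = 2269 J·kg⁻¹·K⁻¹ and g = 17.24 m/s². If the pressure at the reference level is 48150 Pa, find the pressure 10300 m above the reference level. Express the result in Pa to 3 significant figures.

P ≈ 38600 Pa

Scale height: H = RT/g = 2269 × 353 / 17.24 = 46459 m.
Barometric formula: P = P₀ exp(−z/H).
z/H = 10300/46459 = 0.22170; exp(−0.22170) = 0.80116.
P = 48150 × 0.80116 = 38576 Pa.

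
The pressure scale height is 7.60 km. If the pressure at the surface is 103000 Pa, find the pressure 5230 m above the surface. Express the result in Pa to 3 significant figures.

Barometric formula: P = P₀ exp(−z/H).
z/H = 5230.0/7600.0 = 0.68816; exp(−0.68816) = 0.50250.
P = 103000 × 0.50250 = 51757 Pa.

P ≈ 51800 Pa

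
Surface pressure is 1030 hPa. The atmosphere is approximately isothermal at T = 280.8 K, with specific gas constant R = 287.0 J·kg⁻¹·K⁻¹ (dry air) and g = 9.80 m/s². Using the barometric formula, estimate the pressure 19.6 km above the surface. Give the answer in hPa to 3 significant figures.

Scale height: H = RT/g = 287.0 × 280.8 / 9.80 = 8223.4 m.
Barometric formula: P = P₀ exp(−z/H).
z/H = 19600/8223.4 = 2.3834; exp(−2.3834) = 0.092236.
P = 1030 × 0.092236 = 95.003 hPa.

P ≈ 95.0 hPa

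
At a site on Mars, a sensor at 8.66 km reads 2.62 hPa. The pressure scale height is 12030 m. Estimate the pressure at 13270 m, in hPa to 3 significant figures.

P ≈ 1.79 hPa

Between two levels, P₂ = P₁ exp(−Δz/H) with Δz = z₂ − z₁.
Δz = 13270 − 8660.0 = 4610.0 m; Δz/H = 4610.0/12030 = 0.38321.
P₂ = 2.62 × exp(−0.38321) = 2.62 × 0.68167 = 1.7860 hPa.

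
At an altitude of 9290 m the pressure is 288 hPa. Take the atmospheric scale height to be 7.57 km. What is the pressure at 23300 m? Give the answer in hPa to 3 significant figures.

P ≈ 45.3 hPa

Between two levels, P₂ = P₁ exp(−Δz/H) with Δz = z₂ − z₁.
Δz = 23300 − 9290.0 = 14010 m; Δz/H = 14010/7570.0 = 1.8507.
P₂ = 288 × exp(−1.8507) = 288 × 0.15713 = 45.253 hPa.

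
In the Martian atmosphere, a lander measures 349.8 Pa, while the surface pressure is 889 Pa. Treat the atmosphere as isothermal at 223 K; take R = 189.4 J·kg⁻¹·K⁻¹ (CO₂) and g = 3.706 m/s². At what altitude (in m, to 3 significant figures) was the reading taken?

Scale height: H = RT/g = 189.4 × 223 / 3.706 = 11397 m.
Invert the barometric formula: z = H ln(P₀/P).
P₀/P = 889/349.8 = 2.5415; ln(2.5415) = 0.93275.
z = 11397 × 0.93275 = 10631 m.

z ≈ 10600 m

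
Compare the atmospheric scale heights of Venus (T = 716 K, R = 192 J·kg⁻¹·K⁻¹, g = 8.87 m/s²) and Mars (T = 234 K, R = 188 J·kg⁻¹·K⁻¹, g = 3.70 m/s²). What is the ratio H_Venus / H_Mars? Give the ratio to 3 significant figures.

H_Venus/H_Mars ≈ 1.30

H = RT/g for each body.
H_Venus = 192 × 716 / 8.87 = 15499 m.
H_Mars = 188 × 234 / 3.70 = 11890 m.
H_Venus/H_Mars = 15499/11890 = 1.3035.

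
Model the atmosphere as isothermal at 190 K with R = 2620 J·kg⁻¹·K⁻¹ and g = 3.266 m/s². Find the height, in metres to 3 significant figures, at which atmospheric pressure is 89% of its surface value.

Scale height: H = RT/g = 2620 × 190 / 3.266 = 152420 m.
Set P/P₀ = exp(−z/H) = 0.89, so z = −H ln(0.89).
−ln(0.89) = 0.11653; z = 152420 × 0.11653 = 17762 m.

z ≈ 17800 m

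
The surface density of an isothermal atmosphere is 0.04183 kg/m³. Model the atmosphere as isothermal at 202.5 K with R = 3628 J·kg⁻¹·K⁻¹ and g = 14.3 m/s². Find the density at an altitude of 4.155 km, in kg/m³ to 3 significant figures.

ρ ≈ 0.0386 kg/m³

Scale height: H = RT/g = 3628 × 202.5 / 14.3 = 51376 m.
In an isothermal atmosphere, density decays like pressure: ρ = ρ₀ exp(−z/H).
z/H = 4155.0/51376 = 0.080874; exp(−0.080874) = 0.92231.
ρ = 0.04183 × 0.92231 = 0.038580 kg/m³.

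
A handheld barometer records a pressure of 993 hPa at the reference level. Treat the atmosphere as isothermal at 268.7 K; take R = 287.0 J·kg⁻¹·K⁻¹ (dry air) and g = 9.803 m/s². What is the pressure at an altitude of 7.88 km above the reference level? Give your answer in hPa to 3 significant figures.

Scale height: H = RT/g = 287.0 × 268.7 / 9.803 = 7866.7 m.
Barometric formula: P = P₀ exp(−z/H).
z/H = 7880.0/7866.7 = 1.0017; exp(−1.0017) = 0.36725.
P = 993 × 0.36725 = 364.68 hPa.

P ≈ 365 hPa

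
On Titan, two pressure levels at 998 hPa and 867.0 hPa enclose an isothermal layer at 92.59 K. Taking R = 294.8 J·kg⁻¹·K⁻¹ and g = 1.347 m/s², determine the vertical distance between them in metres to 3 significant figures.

Δz ≈ 2850 m

Hypsometric equation: Δz = (R T̄/g) ln(P₁/P₂).
R T̄/g = 294.8 × 92.59 / 1.347 = 20264 m.
ln(998/867.0) = ln(1.1511) = 0.14072.
Δz = 20264 × 0.14072 = 2851.6 m.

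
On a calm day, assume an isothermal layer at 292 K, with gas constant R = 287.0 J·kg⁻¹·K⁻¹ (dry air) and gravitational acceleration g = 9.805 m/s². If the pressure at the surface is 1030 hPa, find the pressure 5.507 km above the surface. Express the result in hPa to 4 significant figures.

Scale height: H = RT/g = 287.0 × 292 / 9.805 = 8547.1 m.
Barometric formula: P = P₀ exp(−z/H).
z/H = 5507.0/8547.1 = 0.64431; exp(−0.64431) = 0.52502.
P = 1030 × 0.52502 = 540.77 hPa.

P ≈ 540.8 hPa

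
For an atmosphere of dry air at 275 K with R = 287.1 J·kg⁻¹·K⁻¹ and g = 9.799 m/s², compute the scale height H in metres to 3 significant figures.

The scale height of an isothermal atmosphere is H = RT/g.
H = 287.1 × 275 / 9.799 = 78952/9.799 = 8057.1 m.

H ≈ 8060 m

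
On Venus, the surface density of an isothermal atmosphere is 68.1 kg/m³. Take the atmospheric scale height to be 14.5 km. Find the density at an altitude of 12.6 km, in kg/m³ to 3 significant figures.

In an isothermal atmosphere, density decays like pressure: ρ = ρ₀ exp(−z/H).
z/H = 12600/14500 = 0.86897; exp(−0.86897) = 0.41938.
ρ = 68.1 × 0.41938 = 28.560 kg/m³.

ρ ≈ 28.6 kg/m³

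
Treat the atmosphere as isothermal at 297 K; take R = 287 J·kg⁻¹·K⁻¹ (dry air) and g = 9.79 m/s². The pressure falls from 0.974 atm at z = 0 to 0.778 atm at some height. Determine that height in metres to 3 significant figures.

Scale height: H = RT/g = 287 × 297 / 9.79 = 8706.7 m.
Invert the barometric formula: z = H ln(P₀/P).
P₀/P = 0.974/0.778 = 1.2519; ln(1.2519) = 0.22466.
z = 8706.7 × 0.22466 = 1956.0 m.

z ≈ 1960 m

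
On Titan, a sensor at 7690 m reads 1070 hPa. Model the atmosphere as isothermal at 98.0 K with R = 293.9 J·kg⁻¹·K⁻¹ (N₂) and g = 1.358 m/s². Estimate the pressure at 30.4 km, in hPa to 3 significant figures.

P ≈ 367 hPa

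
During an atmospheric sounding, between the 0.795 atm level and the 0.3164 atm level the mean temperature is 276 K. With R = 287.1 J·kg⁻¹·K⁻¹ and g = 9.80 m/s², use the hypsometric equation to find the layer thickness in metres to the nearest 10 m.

Hypsometric equation: Δz = (R T̄/g) ln(P₁/P₂).
R T̄/g = 287.1 × 276 / 9.80 = 8085.7 m.
ln(0.795/0.3164) = ln(2.5126) = 0.92132.
Δz = 8085.7 × 0.92132 = 7449.5 m.

Δz ≈ 7450 m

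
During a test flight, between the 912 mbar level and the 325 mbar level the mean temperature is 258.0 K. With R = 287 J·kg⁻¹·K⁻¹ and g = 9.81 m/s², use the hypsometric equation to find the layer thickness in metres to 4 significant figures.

Δz ≈ 7788 m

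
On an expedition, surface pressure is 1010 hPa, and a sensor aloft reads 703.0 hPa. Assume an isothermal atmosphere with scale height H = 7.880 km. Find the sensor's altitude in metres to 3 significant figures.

z ≈ 2860 m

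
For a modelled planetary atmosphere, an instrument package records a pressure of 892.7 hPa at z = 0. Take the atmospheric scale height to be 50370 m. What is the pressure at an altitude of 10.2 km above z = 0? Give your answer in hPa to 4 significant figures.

Barometric formula: P = P₀ exp(−z/H).
z/H = 10200/50370 = 0.20250; exp(−0.20250) = 0.81669.
P = 892.7 × 0.81669 = 729.06 hPa.

P ≈ 729.1 hPa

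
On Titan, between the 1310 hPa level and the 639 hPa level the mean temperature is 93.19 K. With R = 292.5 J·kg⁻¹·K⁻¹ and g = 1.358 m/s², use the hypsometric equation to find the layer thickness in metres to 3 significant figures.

Hypsometric equation: Δz = (R T̄/g) ln(P₁/P₂).
R T̄/g = 292.5 × 93.19 / 1.358 = 20072 m.
ln(1310/639) = ln(2.0501) = 0.71789.
Δz = 20072 × 0.71789 = 14409 m.

Δz ≈ 14400 m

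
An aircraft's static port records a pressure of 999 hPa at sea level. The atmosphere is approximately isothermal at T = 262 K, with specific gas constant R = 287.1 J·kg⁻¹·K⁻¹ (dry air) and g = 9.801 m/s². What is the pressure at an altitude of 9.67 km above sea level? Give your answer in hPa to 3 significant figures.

P ≈ 283 hPa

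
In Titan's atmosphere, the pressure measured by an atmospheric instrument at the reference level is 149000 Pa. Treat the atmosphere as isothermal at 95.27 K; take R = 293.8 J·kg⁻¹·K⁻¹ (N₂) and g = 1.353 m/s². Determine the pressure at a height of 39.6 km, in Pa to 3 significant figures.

P ≈ 22000 Pa

Scale height: H = RT/g = 293.8 × 95.27 / 1.353 = 20688 m.
Barometric formula: P = P₀ exp(−z/H).
z/H = 39600/20688 = 1.9142; exp(−1.9142) = 0.14746.
P = 149000 × 0.14746 = 21972 Pa.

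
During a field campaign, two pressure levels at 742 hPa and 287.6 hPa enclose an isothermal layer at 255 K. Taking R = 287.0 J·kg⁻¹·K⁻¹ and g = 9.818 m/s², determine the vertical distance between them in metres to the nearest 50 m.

Δz ≈ 7050 m

Hypsometric equation: Δz = (R T̄/g) ln(P₁/P₂).
R T̄/g = 287.0 × 255 / 9.818 = 7454.2 m.
ln(742/287.6) = ln(2.5800) = 0.94779.
Δz = 7454.2 × 0.94779 = 7065.0 m.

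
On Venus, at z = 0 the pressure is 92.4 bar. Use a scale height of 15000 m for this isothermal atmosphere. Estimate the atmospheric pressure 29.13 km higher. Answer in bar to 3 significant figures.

Barometric formula: P = P₀ exp(−z/H).
z/H = 29130/15000 = 1.9420; exp(−1.9420) = 0.14342.
P = 92.4 × 0.14342 = 13.252 bar.

P ≈ 13.3 bar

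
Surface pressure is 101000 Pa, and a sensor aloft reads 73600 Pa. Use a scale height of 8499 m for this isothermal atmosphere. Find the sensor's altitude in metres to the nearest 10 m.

z ≈ 2690 m

Invert the barometric formula: z = H ln(P₀/P).
P₀/P = 101000/73600 = 1.3723; ln(1.3723) = 0.31649.
z = 8499.0 × 0.31649 = 2689.8 m.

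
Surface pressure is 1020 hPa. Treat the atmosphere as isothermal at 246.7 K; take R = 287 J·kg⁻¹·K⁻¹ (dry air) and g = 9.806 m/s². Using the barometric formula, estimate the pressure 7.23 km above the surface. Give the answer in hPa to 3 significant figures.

P ≈ 375 hPa

Scale height: H = RT/g = 287 × 246.7 / 9.806 = 7220.4 m.
Barometric formula: P = P₀ exp(−z/H).
z/H = 7230.0/7220.4 = 1.0013; exp(−1.0013) = 0.36740.
P = 1020 × 0.36740 = 374.75 hPa.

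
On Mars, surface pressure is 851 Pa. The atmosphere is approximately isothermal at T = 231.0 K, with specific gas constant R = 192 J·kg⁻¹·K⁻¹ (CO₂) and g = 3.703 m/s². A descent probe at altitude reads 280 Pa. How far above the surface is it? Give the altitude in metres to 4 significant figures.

z ≈ 13310 m

Scale height: H = RT/g = 192 × 231.0 / 3.703 = 11977 m.
Invert the barometric formula: z = H ln(P₀/P).
P₀/P = 851/280 = 3.0393; ln(3.0393) = 1.1116.
z = 11977 × 1.1116 = 13314 m.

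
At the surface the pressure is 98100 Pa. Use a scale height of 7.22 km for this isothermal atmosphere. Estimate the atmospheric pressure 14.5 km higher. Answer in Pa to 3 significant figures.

P ≈ 13200 Pa

Barometric formula: P = P₀ exp(−z/H).
z/H = 14500/7220.0 = 2.0083; exp(−2.0083) = 0.13422.
P = 98100 × 0.13422 = 13167 Pa.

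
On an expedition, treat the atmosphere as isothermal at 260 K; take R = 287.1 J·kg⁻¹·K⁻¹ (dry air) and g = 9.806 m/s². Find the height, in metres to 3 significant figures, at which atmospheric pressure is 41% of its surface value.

z ≈ 6790 m

Scale height: H = RT/g = 287.1 × 260 / 9.806 = 7612.3 m.
Set P/P₀ = exp(−z/H) = 0.41, so z = −H ln(0.41).
−ln(0.41) = 0.89160; z = 7612.3 × 0.89160 = 6787.1 m.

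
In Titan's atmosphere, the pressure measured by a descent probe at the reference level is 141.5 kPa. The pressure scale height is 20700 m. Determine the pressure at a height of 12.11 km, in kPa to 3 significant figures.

P ≈ 78.8 kPa

Barometric formula: P = P₀ exp(−z/H).
z/H = 12110/20700 = 0.58502; exp(−0.58502) = 0.55709.
P = 141.5 × 0.55709 = 78.828 kPa.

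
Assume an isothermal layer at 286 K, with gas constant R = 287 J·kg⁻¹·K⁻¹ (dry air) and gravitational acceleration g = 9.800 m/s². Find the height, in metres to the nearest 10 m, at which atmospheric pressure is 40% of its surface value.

Scale height: H = RT/g = 287 × 286 / 9.800 = 8375.7 m.
Set P/P₀ = exp(−z/H) = 0.4, so z = −H ln(0.4).
−ln(0.4) = 0.91629; z = 8375.7 × 0.91629 = 7674.6 m.

z ≈ 7670 m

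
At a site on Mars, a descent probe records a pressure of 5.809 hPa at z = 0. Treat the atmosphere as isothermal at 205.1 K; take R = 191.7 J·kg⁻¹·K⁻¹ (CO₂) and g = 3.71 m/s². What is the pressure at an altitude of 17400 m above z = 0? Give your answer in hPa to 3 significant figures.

Scale height: H = RT/g = 191.7 × 205.1 / 3.71 = 10598 m.
Barometric formula: P = P₀ exp(−z/H).
z/H = 17400/10598 = 1.6418; exp(−1.6418) = 0.19363.
P = 5.809 × 0.19363 = 1.1248 hPa.

P ≈ 1.12 hPa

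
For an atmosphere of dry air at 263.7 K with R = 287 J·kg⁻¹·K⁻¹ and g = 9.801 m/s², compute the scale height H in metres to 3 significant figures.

The scale height of an isothermal atmosphere is H = RT/g.
H = 287 × 263.7 / 9.801 = 75682/9.801 = 7721.9 m.

H ≈ 7720 m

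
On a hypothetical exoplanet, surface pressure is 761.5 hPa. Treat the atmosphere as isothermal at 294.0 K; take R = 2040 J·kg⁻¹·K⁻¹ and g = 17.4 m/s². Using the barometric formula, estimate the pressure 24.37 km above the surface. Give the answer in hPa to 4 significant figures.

P ≈ 375.5 hPa

Scale height: H = RT/g = 2040 × 294.0 / 17.4 = 34469 m.
Barometric formula: P = P₀ exp(−z/H).
z/H = 24370/34469 = 0.70701; exp(−0.70701) = 0.49312.
P = 761.5 × 0.49312 = 375.51 hPa.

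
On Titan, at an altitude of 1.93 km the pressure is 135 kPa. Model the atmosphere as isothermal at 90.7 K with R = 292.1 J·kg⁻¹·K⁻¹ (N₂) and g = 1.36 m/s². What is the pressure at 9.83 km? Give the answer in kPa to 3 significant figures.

Scale height: H = RT/g = 292.1 × 90.7 / 1.36 = 19480 m.
Between two levels, P₂ = P₁ exp(−Δz/H) with Δz = z₂ − z₁.
Δz = 9830.0 − 1930.0 = 7900.0 m; Δz/H = 7900.0/19480 = 0.40554.
P₂ = 135 × exp(−0.40554) = 135 × 0.66662 = 89.994 kPa.

P ≈ 90.0 kPa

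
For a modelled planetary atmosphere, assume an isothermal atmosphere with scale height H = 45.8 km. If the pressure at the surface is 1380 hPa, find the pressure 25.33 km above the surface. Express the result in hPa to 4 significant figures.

Barometric formula: P = P₀ exp(−z/H).
z/H = 25330/45800 = 0.55306; exp(−0.55306) = 0.57519.
P = 1380 × 0.57519 = 793.76 hPa.

P ≈ 793.8 hPa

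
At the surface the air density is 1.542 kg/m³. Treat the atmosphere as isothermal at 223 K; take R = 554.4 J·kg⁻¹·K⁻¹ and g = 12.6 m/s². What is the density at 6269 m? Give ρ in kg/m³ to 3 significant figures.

Scale height: H = RT/g = 554.4 × 223 / 12.6 = 9812.0 m.
In an isothermal atmosphere, density decays like pressure: ρ = ρ₀ exp(−z/H).
z/H = 6269.0/9812.0 = 0.63891; exp(−0.63891) = 0.52787.
ρ = 1.542 × 0.52787 = 0.81398 kg/m³.

ρ ≈ 0.814 kg/m³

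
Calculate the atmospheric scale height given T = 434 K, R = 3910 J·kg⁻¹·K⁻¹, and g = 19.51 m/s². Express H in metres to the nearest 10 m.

H ≈ 86980 m

The scale height of an isothermal atmosphere is H = RT/g.
H = 3910 × 434 / 19.51 = 1696900/19.51 = 86976 m.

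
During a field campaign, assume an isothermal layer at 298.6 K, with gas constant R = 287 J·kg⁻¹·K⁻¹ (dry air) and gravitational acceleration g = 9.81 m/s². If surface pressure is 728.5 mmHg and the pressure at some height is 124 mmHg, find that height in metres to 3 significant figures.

z ≈ 15500 m

Scale height: H = RT/g = 287 × 298.6 / 9.81 = 8735.8 m.
Invert the barometric formula: z = H ln(P₀/P).
P₀/P = 728.5/124 = 5.8750; ln(5.8750) = 1.7707.
z = 8735.8 × 1.7707 = 15468 m.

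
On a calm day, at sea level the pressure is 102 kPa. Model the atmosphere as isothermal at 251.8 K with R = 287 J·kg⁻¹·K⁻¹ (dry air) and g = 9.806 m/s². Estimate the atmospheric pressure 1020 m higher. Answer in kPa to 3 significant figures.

P ≈ 88.8 kPa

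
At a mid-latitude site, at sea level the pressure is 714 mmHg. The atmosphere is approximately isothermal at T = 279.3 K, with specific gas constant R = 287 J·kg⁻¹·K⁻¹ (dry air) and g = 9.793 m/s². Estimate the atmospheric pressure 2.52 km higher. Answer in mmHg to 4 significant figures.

P ≈ 524.8 mmHg

Scale height: H = RT/g = 287 × 279.3 / 9.793 = 8185.3 m.
Barometric formula: P = P₀ exp(−z/H).
z/H = 2520.0/8185.3 = 0.30787; exp(−0.30787) = 0.73501.
P = 714 × 0.73501 = 524.80 mmHg.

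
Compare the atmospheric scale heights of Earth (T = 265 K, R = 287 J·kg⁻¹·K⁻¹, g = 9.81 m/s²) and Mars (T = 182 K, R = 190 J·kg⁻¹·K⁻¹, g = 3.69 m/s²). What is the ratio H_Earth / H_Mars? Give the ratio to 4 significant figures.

H_Earth/H_Mars ≈ 0.8273

H = RT/g for each body.
H_Earth = 287 × 265 / 9.81 = 7752.8 m.
H_Mars = 190 × 182 / 3.69 = 9371.3 m.
H_Earth/H_Mars = 7752.8/9371.3 = 0.82729.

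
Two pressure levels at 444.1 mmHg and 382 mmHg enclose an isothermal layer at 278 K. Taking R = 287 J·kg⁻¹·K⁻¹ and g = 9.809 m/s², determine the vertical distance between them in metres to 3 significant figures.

Hypsometric equation: Δz = (R T̄/g) ln(P₁/P₂).
R T̄/g = 287 × 278 / 9.809 = 8134.0 m.
ln(444.1/382) = ln(1.1626) = 0.15066.
Δz = 8134.0 × 0.15066 = 1225.5 m.

Δz ≈ 1230 m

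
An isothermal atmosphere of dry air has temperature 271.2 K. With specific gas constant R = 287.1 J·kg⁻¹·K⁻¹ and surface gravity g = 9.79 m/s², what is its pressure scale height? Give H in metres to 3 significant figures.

The scale height of an isothermal atmosphere is H = RT/g.
H = 287.1 × 271.2 / 9.79 = 77862/9.79 = 7953.2 m.

H ≈ 7950 m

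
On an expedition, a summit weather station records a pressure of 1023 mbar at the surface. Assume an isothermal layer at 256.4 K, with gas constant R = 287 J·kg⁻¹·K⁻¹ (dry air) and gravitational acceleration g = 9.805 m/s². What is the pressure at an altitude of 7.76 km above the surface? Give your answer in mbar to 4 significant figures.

P ≈ 363.8 mbar

Scale height: H = RT/g = 287 × 256.4 / 9.805 = 7505.0 m.
Barometric formula: P = P₀ exp(−z/H).
z/H = 7760.0/7505.0 = 1.0340; exp(−1.0340) = 0.35558.
P = 1023 × 0.35558 = 363.76 mbar.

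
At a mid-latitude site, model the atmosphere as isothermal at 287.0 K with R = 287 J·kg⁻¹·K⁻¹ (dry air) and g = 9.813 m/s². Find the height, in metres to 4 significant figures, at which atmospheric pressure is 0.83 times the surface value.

Scale height: H = RT/g = 287 × 287.0 / 9.813 = 8393.9 m.
Set P/P₀ = exp(−z/H) = 0.83, so z = −H ln(0.83).
−ln(0.83) = 0.18633; z = 8393.9 × 0.18633 = 1564.0 m.

z ≈ 1564 m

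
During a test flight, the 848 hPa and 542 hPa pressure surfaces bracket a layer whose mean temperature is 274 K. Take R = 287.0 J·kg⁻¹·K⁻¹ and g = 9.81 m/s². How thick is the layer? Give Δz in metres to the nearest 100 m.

Δz ≈ 3600 m

Hypsometric equation: Δz = (R T̄/g) ln(P₁/P₂).
R T̄/g = 287.0 × 274 / 9.81 = 8016.1 m.
ln(848/542) = ln(1.5646) = 0.44763.
Δz = 8016.1 × 0.44763 = 3588.2 m.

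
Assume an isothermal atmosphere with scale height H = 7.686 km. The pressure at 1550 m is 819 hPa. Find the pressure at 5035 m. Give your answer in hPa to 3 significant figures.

P ≈ 520 hPa

Between two levels, P₂ = P₁ exp(−Δz/H) with Δz = z₂ − z₁.
Δz = 5035.0 − 1550.0 = 3485.0 m; Δz/H = 3485.0/7686.0 = 0.45342.
P₂ = 819 × exp(−0.45342) = 819 × 0.63545 = 520.43 hPa.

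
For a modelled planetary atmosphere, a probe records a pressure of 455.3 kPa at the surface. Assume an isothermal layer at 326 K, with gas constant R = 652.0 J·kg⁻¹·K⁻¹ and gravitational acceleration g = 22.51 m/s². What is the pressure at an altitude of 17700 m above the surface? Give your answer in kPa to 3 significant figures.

Scale height: H = RT/g = 652.0 × 326 / 22.51 = 9442.6 m.
Barometric formula: P = P₀ exp(−z/H).
z/H = 17700/9442.6 = 1.8745; exp(−1.8745) = 0.15343.
P = 455.3 × 0.15343 = 69.857 kPa.

P ≈ 69.9 kPa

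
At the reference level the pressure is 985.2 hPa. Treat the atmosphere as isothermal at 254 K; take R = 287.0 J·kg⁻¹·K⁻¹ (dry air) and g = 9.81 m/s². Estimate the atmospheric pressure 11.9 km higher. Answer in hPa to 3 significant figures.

P ≈ 199 hPa

Scale height: H = RT/g = 287.0 × 254 / 9.81 = 7431.0 m.
Barometric formula: P = P₀ exp(−z/H).
z/H = 11900/7431.0 = 1.6014; exp(−1.6014) = 0.20161.
P = 985.2 × 0.20161 = 198.63 hPa.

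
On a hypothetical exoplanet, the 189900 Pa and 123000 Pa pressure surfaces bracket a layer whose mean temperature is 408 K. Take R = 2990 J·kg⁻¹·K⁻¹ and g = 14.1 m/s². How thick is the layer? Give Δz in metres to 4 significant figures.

Δz ≈ 37580 m

Hypsometric equation: Δz = (R T̄/g) ln(P₁/P₂).
R T̄/g = 2990 × 408 / 14.1 = 86519 m.
ln(189900/123000) = ln(1.5439) = 0.43431.
Δz = 86519 × 0.43431 = 37576 m.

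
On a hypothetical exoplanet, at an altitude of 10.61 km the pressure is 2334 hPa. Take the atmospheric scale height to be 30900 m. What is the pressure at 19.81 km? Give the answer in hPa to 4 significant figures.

P ≈ 1733 hPa

Between two levels, P₂ = P₁ exp(−Δz/H) with Δz = z₂ − z₁.
Δz = 19810 − 10610 = 9200.0 m; Δz/H = 9200.0/30900 = 0.29773.
P₂ = 2334 × exp(−0.29773) = 2334 × 0.74250 = 1733.0 hPa.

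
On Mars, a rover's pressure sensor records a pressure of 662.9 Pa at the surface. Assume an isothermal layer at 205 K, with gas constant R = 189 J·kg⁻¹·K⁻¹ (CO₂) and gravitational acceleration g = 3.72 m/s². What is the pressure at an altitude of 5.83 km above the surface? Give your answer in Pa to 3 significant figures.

P ≈ 379 Pa

Scale height: H = RT/g = 189 × 205 / 3.72 = 10415 m.
Barometric formula: P = P₀ exp(−z/H).
z/H = 5830.0/10415 = 0.55977; exp(−0.55977) = 0.57134.
P = 662.9 × 0.57134 = 378.74 Pa.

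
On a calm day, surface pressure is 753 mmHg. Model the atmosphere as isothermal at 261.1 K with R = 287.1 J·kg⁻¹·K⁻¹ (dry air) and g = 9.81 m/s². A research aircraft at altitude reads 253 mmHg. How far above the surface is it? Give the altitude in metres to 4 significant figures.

Scale height: H = RT/g = 287.1 × 261.1 / 9.81 = 7641.4 m.
Invert the barometric formula: z = H ln(P₀/P).
P₀/P = 753/253 = 2.9763; ln(2.9763) = 1.0907.
z = 7641.4 × 1.0907 = 8334.5 m.

z ≈ 8334 m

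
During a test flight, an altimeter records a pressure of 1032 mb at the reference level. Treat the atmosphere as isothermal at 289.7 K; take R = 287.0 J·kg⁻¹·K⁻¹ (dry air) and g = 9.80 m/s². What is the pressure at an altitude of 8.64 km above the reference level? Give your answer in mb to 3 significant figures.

Scale height: H = RT/g = 287.0 × 289.7 / 9.80 = 8484.1 m.
Barometric formula: P = P₀ exp(−z/H).
z/H = 8640.0/8484.1 = 1.0184; exp(−1.0184) = 0.36117.
P = 1032 × 0.36117 = 372.73 mb.

P ≈ 373 mb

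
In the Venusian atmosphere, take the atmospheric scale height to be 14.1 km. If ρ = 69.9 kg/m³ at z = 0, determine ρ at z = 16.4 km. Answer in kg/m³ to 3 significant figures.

ρ ≈ 21.8 kg/m³

In an isothermal atmosphere, density decays like pressure: ρ = ρ₀ exp(−z/H).
z/H = 16400/14100 = 1.1631; exp(−1.1631) = 0.31252.
ρ = 69.9 × 0.31252 = 21.845 kg/m³.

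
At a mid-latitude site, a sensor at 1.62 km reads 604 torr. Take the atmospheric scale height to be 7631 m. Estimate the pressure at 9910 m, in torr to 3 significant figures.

Between two levels, P₂ = P₁ exp(−Δz/H) with Δz = z₂ − z₁.
Δz = 9910.0 − 1620.0 = 8290.0 m; Δz/H = 8290.0/7631.0 = 1.0864.
P₂ = 604 × exp(−1.0864) = 604 × 0.33743 = 203.81 torr.

P ≈ 204 torr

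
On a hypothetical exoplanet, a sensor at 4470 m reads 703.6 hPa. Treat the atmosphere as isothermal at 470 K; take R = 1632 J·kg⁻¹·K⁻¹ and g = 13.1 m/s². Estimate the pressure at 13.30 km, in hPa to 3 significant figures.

P ≈ 605 hPa

Scale height: H = RT/g = 1632 × 470 / 13.1 = 58553 m.
Between two levels, P₂ = P₁ exp(−Δz/H) with Δz = z₂ − z₁.
Δz = 13300 − 4470.0 = 8830.0 m; Δz/H = 8830.0/58553 = 0.15080.
P₂ = 703.6 × exp(−0.15080) = 703.6 × 0.86002 = 605.11 hPa.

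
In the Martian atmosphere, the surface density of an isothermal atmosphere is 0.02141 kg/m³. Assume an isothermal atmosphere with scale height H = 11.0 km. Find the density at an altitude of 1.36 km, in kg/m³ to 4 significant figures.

ρ ≈ 0.01892 kg/m³

In an isothermal atmosphere, density decays like pressure: ρ = ρ₀ exp(−z/H).
z/H = 1360.0/11000 = 0.12364; exp(−0.12364) = 0.88370.
ρ = 0.02141 × 0.88370 = 0.018920 kg/m³.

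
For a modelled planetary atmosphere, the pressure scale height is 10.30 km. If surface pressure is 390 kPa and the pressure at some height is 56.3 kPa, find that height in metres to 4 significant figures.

Invert the barometric formula: z = H ln(P₀/P).
P₀/P = 390/56.3 = 6.9272; ln(6.9272) = 1.9355.
z = 10300 × 1.9355 = 19936 m.

z ≈ 19940 m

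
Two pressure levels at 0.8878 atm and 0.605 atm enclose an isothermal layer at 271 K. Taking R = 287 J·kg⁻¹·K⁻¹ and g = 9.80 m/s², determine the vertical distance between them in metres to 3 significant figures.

Hypsometric equation: Δz = (R T̄/g) ln(P₁/P₂).
R T̄/g = 287 × 271 / 9.80 = 7936.4 m.
ln(0.8878/0.605) = ln(1.4674) = 0.38349.
Δz = 7936.4 × 0.38349 = 3043.5 m.

Δz ≈ 3040 m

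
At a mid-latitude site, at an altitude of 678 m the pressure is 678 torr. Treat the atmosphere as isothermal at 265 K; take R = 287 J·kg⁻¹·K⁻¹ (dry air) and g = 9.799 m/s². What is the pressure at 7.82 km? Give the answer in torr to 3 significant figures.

Scale height: H = RT/g = 287 × 265 / 9.799 = 7761.5 m.
Between two levels, P₂ = P₁ exp(−Δz/H) with Δz = z₂ − z₁.
Δz = 7820.0 − 678.00 = 7142.0 m; Δz/H = 7142.0/7761.5 = 0.92018.
P₂ = 678 × exp(−0.92018) = 678 × 0.39845 = 270.15 torr.

P ≈ 270 torr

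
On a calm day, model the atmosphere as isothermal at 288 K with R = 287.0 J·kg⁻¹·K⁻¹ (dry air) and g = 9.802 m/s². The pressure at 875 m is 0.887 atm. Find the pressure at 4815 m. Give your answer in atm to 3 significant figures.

Scale height: H = RT/g = 287.0 × 288 / 9.802 = 8432.6 m.
Between two levels, P₂ = P₁ exp(−Δz/H) with Δz = z₂ − z₁.
Δz = 4815.0 − 875.00 = 3940.0 m; Δz/H = 3940.0/8432.6 = 0.46723.
P₂ = 0.887 × exp(−0.46723) = 0.887 × 0.62674 = 0.55592 atm.

P ≈ 0.556 atm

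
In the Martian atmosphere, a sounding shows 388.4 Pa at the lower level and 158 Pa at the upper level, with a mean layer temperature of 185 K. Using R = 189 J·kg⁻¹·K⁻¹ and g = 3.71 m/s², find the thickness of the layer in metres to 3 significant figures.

Δz ≈ 8480 m

Hypsometric equation: Δz = (R T̄/g) ln(P₁/P₂).
R T̄/g = 189 × 185 / 3.71 = 9424.5 m.
ln(388.4/158) = ln(2.4582) = 0.89943.
Δz = 9424.5 × 0.89943 = 8476.7 m.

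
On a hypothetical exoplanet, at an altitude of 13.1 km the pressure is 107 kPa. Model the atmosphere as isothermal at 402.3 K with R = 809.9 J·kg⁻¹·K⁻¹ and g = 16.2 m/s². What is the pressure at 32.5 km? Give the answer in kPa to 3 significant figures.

Scale height: H = RT/g = 809.9 × 402.3 / 16.2 = 20113 m.
Between two levels, P₂ = P₁ exp(−Δz/H) with Δz = z₂ − z₁.
Δz = 32500 − 13100 = 19400 m; Δz/H = 19400/20113 = 0.96455.
P₂ = 107 × exp(−0.96455) = 107 × 0.38115 = 40.783 kPa.

P ≈ 40.8 kPa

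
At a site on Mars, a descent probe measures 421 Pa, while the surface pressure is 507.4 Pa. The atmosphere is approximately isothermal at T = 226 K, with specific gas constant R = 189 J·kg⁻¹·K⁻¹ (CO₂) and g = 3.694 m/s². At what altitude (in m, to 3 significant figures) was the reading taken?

z ≈ 2160 m

Scale height: H = RT/g = 189 × 226 / 3.694 = 11563 m.
Invert the barometric formula: z = H ln(P₀/P).
P₀/P = 507.4/421 = 1.2052; ln(1.2052) = 0.18665.
z = 11563 × 0.18665 = 2158.2 m.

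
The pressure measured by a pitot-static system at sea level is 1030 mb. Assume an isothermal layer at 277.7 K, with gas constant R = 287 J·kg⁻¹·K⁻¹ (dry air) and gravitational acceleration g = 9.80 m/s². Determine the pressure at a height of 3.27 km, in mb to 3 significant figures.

Scale height: H = RT/g = 287 × 277.7 / 9.80 = 8132.6 m.
Barometric formula: P = P₀ exp(−z/H).
z/H = 3270.0/8132.6 = 0.40209; exp(−0.40209) = 0.66892.
P = 1030 × 0.66892 = 688.99 mb.

P ≈ 689 mb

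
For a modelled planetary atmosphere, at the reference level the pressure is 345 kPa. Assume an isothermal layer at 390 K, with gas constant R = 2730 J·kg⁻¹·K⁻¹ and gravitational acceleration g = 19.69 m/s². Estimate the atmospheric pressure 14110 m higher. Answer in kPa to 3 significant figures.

P ≈ 266 kPa

Scale height: H = RT/g = 2730 × 390 / 19.69 = 54073 m.
Barometric formula: P = P₀ exp(−z/H).
z/H = 14110/54073 = 0.26094; exp(−0.26094) = 0.77033.
P = 345 × 0.77033 = 265.76 kPa.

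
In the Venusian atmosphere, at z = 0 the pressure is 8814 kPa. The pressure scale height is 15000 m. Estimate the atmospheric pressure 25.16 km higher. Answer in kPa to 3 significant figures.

Barometric formula: P = P₀ exp(−z/H).
z/H = 25160/15000 = 1.6773; exp(−1.6773) = 0.18688.
P = 8814 × 0.18688 = 1647.2 kPa.

P ≈ 1650 kPa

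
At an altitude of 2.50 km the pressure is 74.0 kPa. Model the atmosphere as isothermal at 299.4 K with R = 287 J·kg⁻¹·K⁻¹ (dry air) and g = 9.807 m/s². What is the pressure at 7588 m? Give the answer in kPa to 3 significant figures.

Scale height: H = RT/g = 287 × 299.4 / 9.807 = 8761.9 m.
Between two levels, P₂ = P₁ exp(−Δz/H) with Δz = z₂ − z₁.
Δz = 7588.0 − 2500.0 = 5088.0 m; Δz/H = 5088.0/8761.9 = 0.58070.
P₂ = 74.0 × exp(−0.58070) = 74.0 × 0.55951 = 41.404 kPa.

P ≈ 41.4 kPa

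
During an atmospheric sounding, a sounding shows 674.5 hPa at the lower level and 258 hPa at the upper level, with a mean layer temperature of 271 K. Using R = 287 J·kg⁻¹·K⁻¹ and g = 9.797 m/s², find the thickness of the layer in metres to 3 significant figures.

Hypsometric equation: Δz = (R T̄/g) ln(P₁/P₂).
R T̄/g = 287 × 271 / 9.797 = 7938.9 m.
ln(674.5/258) = ln(2.6143) = 0.96100.
Δz = 7938.9 × 0.96100 = 7629.3 m.

Δz ≈ 7630 m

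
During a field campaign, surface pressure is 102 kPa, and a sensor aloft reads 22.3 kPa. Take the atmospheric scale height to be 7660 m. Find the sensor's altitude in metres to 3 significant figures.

z ≈ 11600 m

Invert the barometric formula: z = H ln(P₀/P).
P₀/P = 102/22.3 = 4.5740; ln(4.5740) = 1.5204.
z = 7660.0 × 1.5204 = 11646 m.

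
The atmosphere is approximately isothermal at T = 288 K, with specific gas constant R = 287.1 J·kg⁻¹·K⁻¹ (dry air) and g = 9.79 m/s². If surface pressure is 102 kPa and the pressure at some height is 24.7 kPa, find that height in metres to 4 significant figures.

z ≈ 11980 m

Scale height: H = RT/g = 287.1 × 288 / 9.79 = 8445.8 m.
Invert the barometric formula: z = H ln(P₀/P).
P₀/P = 102/24.7 = 4.1296; ln(4.1296) = 1.4182.
z = 8445.8 × 1.4182 = 11978 m.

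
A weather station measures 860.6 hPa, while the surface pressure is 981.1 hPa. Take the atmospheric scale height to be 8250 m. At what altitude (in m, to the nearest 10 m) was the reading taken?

z ≈ 1080 m

Invert the barometric formula: z = H ln(P₀/P).
P₀/P = 981.1/860.6 = 1.1400; ln(1.1400) = 0.13103.
z = 8250.0 × 0.13103 = 1081.0 m.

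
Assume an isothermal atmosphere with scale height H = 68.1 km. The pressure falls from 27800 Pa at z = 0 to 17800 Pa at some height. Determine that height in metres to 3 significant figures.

Invert the barometric formula: z = H ln(P₀/P).
P₀/P = 27800/17800 = 1.5618; ln(1.5618) = 0.44584.
z = 68100 × 0.44584 = 30362 m.

z ≈ 30400 m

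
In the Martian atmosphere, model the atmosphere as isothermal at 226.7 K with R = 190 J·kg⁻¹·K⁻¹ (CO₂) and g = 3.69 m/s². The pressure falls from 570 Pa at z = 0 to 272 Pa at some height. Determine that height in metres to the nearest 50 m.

Scale height: H = RT/g = 190 × 226.7 / 3.69 = 11673 m.
Invert the barometric formula: z = H ln(P₀/P).
P₀/P = 570/272 = 2.0956; ln(2.0956) = 0.73984.
z = 11673 × 0.73984 = 8636.2 m.

z ≈ 8650 m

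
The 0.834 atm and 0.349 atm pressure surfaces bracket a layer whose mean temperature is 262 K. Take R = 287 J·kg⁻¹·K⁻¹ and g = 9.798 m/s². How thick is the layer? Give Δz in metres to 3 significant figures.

Δz ≈ 6690 m

Hypsometric equation: Δz = (R T̄/g) ln(P₁/P₂).
R T̄/g = 287 × 262 / 9.798 = 7674.4 m.
ln(0.834/0.349) = ln(2.3897) = 0.87117.
Δz = 7674.4 × 0.87117 = 6685.7 m.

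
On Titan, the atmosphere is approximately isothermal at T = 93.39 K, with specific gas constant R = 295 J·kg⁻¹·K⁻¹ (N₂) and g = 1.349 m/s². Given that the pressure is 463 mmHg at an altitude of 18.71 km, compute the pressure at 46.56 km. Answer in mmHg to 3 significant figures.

P ≈ 118 mmHg

Scale height: H = RT/g = 295 × 93.39 / 1.349 = 20423 m.
Between two levels, P₂ = P₁ exp(−Δz/H) with Δz = z₂ − z₁.
Δz = 46560 − 18710 = 27850 m; Δz/H = 27850/20423 = 1.3637.
P₂ = 463 × exp(−1.3637) = 463 × 0.25571 = 118.39 mmHg.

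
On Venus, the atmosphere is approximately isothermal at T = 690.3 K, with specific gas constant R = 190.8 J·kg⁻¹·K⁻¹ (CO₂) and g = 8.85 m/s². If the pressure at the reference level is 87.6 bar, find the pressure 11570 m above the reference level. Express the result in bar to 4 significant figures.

Scale height: H = RT/g = 190.8 × 690.3 / 8.85 = 14882 m.
Barometric formula: P = P₀ exp(−z/H).
z/H = 11570/14882 = 0.77745; exp(−0.77745) = 0.45958.
P = 87.6 × 0.45958 = 40.259 bar.

P ≈ 40.26 bar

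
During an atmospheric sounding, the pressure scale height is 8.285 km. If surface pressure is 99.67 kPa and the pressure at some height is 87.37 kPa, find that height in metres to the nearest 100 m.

Invert the barometric formula: z = H ln(P₀/P).
P₀/P = 99.67/87.37 = 1.1408; ln(1.1408) = 0.13173.
z = 8285.0 × 0.13173 = 1091.4 m.

z ≈ 1100 m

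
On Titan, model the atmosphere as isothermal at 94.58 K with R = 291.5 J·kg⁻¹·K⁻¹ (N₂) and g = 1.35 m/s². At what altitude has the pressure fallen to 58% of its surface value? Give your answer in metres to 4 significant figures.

Scale height: H = RT/g = 291.5 × 94.58 / 1.35 = 20422 m.
Set P/P₀ = exp(−z/H) = 0.58, so z = −H ln(0.58).
−ln(0.58) = 0.54473; z = 20422 × 0.54473 = 11124 m.

z ≈ 11120 m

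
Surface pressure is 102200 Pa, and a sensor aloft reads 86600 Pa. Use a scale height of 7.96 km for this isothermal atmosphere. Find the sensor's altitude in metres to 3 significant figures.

Invert the barometric formula: z = H ln(P₀/P).
P₀/P = 102200/86600 = 1.1801; ln(1.1801) = 0.16560.
z = 7960.0 × 0.16560 = 1318.2 m.

z ≈ 1320 m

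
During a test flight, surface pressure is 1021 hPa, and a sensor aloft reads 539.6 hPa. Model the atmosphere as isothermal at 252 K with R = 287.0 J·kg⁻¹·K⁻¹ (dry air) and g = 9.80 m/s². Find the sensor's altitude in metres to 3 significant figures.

Scale height: H = RT/g = 287.0 × 252 / 9.80 = 7380.0 m.
Invert the barometric formula: z = H ln(P₀/P).
P₀/P = 1021/539.6 = 1.8921; ln(1.8921) = 0.63769.
z = 7380.0 × 0.63769 = 4706.2 m.

z ≈ 4710 m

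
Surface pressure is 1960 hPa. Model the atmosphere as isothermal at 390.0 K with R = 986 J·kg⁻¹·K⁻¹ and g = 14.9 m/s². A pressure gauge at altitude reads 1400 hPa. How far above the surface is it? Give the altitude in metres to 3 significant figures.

Scale height: H = RT/g = 986 × 390.0 / 14.9 = 25808 m.
Invert the barometric formula: z = H ln(P₀/P).
P₀/P = 1960/1400 = 1.4000; ln(1.4000) = 0.33647.
z = 25808 × 0.33647 = 8683.6 m.

z ≈ 8680 m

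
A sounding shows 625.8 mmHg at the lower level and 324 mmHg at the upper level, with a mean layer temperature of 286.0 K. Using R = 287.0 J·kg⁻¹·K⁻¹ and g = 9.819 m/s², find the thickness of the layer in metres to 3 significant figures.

Δz ≈ 5500 m

Hypsometric equation: Δz = (R T̄/g) ln(P₁/P₂).
R T̄/g = 287.0 × 286.0 / 9.819 = 8359.5 m.
ln(625.8/324) = ln(1.9315) = 0.65830.
Δz = 8359.5 × 0.65830 = 5503.1 m.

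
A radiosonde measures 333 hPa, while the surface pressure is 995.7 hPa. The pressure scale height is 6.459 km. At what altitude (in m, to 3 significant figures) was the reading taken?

Invert the barometric formula: z = H ln(P₀/P).
P₀/P = 995.7/333 = 2.9901; ln(2.9901) = 1.0953.
z = 6459.0 × 1.0953 = 7074.5 m.

z ≈ 7070 m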